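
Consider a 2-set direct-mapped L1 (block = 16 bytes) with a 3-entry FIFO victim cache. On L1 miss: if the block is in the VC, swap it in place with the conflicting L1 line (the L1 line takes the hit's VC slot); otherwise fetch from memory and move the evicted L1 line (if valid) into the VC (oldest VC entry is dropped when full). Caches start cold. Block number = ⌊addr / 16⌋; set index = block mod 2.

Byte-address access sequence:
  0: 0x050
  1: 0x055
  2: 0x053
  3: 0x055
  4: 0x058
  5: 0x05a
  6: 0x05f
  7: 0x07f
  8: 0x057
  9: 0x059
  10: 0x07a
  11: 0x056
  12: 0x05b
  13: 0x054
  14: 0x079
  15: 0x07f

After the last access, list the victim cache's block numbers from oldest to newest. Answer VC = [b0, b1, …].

VC = [5]

  [0] addr=0x50 blk=5 s=1: MISS | VC []
  [1] addr=0x55 blk=5 s=1: L1-HIT | VC []
  [2] addr=0x53 blk=5 s=1: L1-HIT | VC []
  [3] addr=0x55 blk=5 s=1: L1-HIT | VC []
  [4] addr=0x58 blk=5 s=1: L1-HIT | VC []
  [5] addr=0x5a blk=5 s=1: L1-HIT | VC []
  [6] addr=0x5f blk=5 s=1: L1-HIT | VC []
  [7] addr=0x7f blk=7 s=1: MISS | VC [5]
  [8] addr=0x57 blk=5 s=1: VC-HIT | VC [7]
  [9] addr=0x59 blk=5 s=1: L1-HIT | VC [7]
  [10] addr=0x7a blk=7 s=1: VC-HIT | VC [5]
  [11] addr=0x56 blk=5 s=1: VC-HIT | VC [7]
  [12] addr=0x5b blk=5 s=1: L1-HIT | VC [7]
  [13] addr=0x54 blk=5 s=1: L1-HIT | VC [7]
  [14] addr=0x79 blk=7 s=1: VC-HIT | VC [5]
  [15] addr=0x7f blk=7 s=1: L1-HIT | VC [5]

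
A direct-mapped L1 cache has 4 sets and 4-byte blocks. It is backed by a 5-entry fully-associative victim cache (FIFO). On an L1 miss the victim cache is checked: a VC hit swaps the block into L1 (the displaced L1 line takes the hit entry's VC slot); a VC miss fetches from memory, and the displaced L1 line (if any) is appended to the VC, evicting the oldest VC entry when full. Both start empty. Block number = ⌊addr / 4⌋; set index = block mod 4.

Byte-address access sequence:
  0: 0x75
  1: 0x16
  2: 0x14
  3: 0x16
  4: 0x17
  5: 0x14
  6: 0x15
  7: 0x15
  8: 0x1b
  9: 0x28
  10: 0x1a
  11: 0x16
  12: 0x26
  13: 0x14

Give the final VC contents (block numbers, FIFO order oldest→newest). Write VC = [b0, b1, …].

0: 0x75 (blk 29, set 1) → MISS  vc=[]
1: 0x16 (blk 5, set 1) → MISS  vc=[29]
2: 0x14 (blk 5, set 1) → L1-HIT  vc=[29]
3: 0x16 (blk 5, set 1) → L1-HIT  vc=[29]
4: 0x17 (blk 5, set 1) → L1-HIT  vc=[29]
5: 0x14 (blk 5, set 1) → L1-HIT  vc=[29]
6: 0x15 (blk 5, set 1) → L1-HIT  vc=[29]
7: 0x15 (blk 5, set 1) → L1-HIT  vc=[29]
8: 0x1b (blk 6, set 2) → MISS  vc=[29]
9: 0x28 (blk 10, set 2) → MISS  vc=[29, 6]
10: 0x1a (blk 6, set 2) → VC-HIT  vc=[29, 10]
11: 0x16 (blk 5, set 1) → L1-HIT  vc=[29, 10]
12: 0x26 (blk 9, set 1) → MISS  vc=[29, 10, 5]
13: 0x14 (blk 5, set 1) → VC-HIT  vc=[29, 10, 9]

VC = [29, 10, 9]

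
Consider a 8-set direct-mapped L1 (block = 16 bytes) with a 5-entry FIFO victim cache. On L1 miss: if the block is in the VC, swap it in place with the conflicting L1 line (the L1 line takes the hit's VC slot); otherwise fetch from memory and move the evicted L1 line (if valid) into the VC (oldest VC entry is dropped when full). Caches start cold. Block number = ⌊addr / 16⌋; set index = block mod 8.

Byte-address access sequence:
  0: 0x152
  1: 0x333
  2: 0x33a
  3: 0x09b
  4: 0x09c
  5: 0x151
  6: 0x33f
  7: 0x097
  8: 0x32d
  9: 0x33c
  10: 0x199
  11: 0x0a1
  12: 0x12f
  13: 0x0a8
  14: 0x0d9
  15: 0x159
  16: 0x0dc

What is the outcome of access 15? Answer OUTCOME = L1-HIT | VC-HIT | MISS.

#0 0x152→b21/s5 MISS; vc=[]
#1 0x333→b51/s3 MISS; vc=[]
#2 0x33a→b51/s3 L1-HIT; vc=[]
#3 0x9b→b9/s1 MISS; vc=[]
#4 0x9c→b9/s1 L1-HIT; vc=[]
#5 0x151→b21/s5 L1-HIT; vc=[]
#6 0x33f→b51/s3 L1-HIT; vc=[]
#7 0x97→b9/s1 L1-HIT; vc=[]
#8 0x32d→b50/s2 MISS; vc=[]
#9 0x33c→b51/s3 L1-HIT; vc=[]
#10 0x199→b25/s1 MISS; vc=[9]
#11 0xa1→b10/s2 MISS; vc=[9,50]
#12 0x12f→b18/s2 MISS; vc=[9,50,10]
#13 0xa8→b10/s2 VC-HIT; vc=[9,50,18]
#14 0xd9→b13/s5 MISS; vc=[9,50,18,21]
#15 0x159→b21/s5 VC-HIT; vc=[9,50,18,13]
#16 0xdc→b13/s5 VC-HIT; vc=[9,50,18,21]

OUTCOME = VC-HIT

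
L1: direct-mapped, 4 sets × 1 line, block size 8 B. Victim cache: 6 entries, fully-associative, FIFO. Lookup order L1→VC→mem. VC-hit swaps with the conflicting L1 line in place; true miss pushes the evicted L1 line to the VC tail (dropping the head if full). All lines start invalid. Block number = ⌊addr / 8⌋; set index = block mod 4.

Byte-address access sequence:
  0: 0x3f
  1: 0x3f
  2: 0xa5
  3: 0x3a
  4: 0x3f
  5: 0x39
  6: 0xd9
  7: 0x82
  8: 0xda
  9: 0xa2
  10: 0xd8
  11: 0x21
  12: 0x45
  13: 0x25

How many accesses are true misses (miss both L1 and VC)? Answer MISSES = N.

MISSES = 6

#0 0x3f→b7/s3 MISS; vc=[]
#1 0x3f→b7/s3 L1-HIT; vc=[]
#2 0xa5→b20/s0 MISS; vc=[]
#3 0x3a→b7/s3 L1-HIT; vc=[]
#4 0x3f→b7/s3 L1-HIT; vc=[]
#5 0x39→b7/s3 L1-HIT; vc=[]
#6 0xd9→b27/s3 MISS; vc=[7]
#7 0x82→b16/s0 MISS; vc=[7,20]
#8 0xda→b27/s3 L1-HIT; vc=[7,20]
#9 0xa2→b20/s0 VC-HIT; vc=[7,16]
#10 0xd8→b27/s3 L1-HIT; vc=[7,16]
#11 0x21→b4/s0 MISS; vc=[7,16,20]
#12 0x45→b8/s0 MISS; vc=[7,16,20,4]
#13 0x25→b4/s0 VC-HIT; vc=[7,16,20,8]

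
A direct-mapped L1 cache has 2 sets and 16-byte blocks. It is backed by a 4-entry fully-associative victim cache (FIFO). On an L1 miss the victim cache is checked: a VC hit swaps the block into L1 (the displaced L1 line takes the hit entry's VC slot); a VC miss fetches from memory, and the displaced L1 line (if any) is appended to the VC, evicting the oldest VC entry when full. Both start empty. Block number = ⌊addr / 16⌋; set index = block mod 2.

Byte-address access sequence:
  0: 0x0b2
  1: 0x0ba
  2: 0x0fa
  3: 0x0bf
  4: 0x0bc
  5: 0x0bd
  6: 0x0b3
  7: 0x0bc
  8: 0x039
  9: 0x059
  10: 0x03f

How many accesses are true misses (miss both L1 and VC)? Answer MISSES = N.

MISSES = 4

#0 0xb2→b11/s1 MISS; vc=[]
#1 0xba→b11/s1 L1-HIT; vc=[]
#2 0xfa→b15/s1 MISS; vc=[11]
#3 0xbf→b11/s1 VC-HIT; vc=[15]
#4 0xbc→b11/s1 L1-HIT; vc=[15]
#5 0xbd→b11/s1 L1-HIT; vc=[15]
#6 0xb3→b11/s1 L1-HIT; vc=[15]
#7 0xbc→b11/s1 L1-HIT; vc=[15]
#8 0x39→b3/s1 MISS; vc=[15,11]
#9 0x59→b5/s1 MISS; vc=[15,11,3]
#10 0x3f→b3/s1 VC-HIT; vc=[15,11,5]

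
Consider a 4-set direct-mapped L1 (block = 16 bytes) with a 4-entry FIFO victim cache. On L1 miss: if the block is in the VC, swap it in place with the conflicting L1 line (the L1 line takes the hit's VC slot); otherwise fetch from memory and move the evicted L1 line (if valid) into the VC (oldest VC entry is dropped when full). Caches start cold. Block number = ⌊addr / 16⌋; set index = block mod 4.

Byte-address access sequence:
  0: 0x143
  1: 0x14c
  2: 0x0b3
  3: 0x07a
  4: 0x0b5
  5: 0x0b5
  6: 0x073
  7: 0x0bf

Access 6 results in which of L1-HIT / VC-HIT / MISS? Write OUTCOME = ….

OUTCOME = VC-HIT

0: 0x143 (blk 20, set 0) → MISS  vc=[]
1: 0x14c (blk 20, set 0) → L1-HIT  vc=[]
2: 0xb3 (blk 11, set 3) → MISS  vc=[]
3: 0x7a (blk 7, set 3) → MISS  vc=[11]
4: 0xb5 (blk 11, set 3) → VC-HIT  vc=[7]
5: 0xb5 (blk 11, set 3) → L1-HIT  vc=[7]
6: 0x73 (blk 7, set 3) → VC-HIT  vc=[11]
7: 0xbf (blk 11, set 3) → VC-HIT  vc=[7]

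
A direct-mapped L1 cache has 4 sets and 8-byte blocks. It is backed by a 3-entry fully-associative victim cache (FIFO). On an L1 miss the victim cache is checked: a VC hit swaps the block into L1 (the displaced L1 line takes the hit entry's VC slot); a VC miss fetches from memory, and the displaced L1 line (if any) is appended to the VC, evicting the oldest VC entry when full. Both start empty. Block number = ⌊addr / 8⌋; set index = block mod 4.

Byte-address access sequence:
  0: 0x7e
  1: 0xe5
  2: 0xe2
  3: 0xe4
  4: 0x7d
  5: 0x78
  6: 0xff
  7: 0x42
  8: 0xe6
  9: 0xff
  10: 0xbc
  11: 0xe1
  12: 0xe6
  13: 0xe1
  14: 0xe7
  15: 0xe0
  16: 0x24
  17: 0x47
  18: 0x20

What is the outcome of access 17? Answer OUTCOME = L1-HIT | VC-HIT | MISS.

OUTCOME = VC-HIT

  [0] addr=0x7e blk=15 s=3: MISS | VC []
  [1] addr=0xe5 blk=28 s=0: MISS | VC []
  [2] addr=0xe2 blk=28 s=0: L1-HIT | VC []
  [3] addr=0xe4 blk=28 s=0: L1-HIT | VC []
  [4] addr=0x7d blk=15 s=3: L1-HIT | VC []
  [5] addr=0x78 blk=15 s=3: L1-HIT | VC []
  [6] addr=0xff blk=31 s=3: MISS | VC [15]
  [7] addr=0x42 blk=8 s=0: MISS | VC [15, 28]
  [8] addr=0xe6 blk=28 s=0: VC-HIT | VC [15, 8]
  [9] addr=0xff blk=31 s=3: L1-HIT | VC [15, 8]
  [10] addr=0xbc blk=23 s=3: MISS | VC [15, 8, 31]
  [11] addr=0xe1 blk=28 s=0: L1-HIT | VC [15, 8, 31]
  [12] addr=0xe6 blk=28 s=0: L1-HIT | VC [15, 8, 31]
  [13] addr=0xe1 blk=28 s=0: L1-HIT | VC [15, 8, 31]
  [14] addr=0xe7 blk=28 s=0: L1-HIT | VC [15, 8, 31]
  [15] addr=0xe0 blk=28 s=0: L1-HIT | VC [15, 8, 31]
  [16] addr=0x24 blk=4 s=0: MISS | VC [8, 31, 28]
  [17] addr=0x47 blk=8 s=0: VC-HIT | VC [4, 31, 28]
  [18] addr=0x20 blk=4 s=0: VC-HIT | VC [8, 31, 28]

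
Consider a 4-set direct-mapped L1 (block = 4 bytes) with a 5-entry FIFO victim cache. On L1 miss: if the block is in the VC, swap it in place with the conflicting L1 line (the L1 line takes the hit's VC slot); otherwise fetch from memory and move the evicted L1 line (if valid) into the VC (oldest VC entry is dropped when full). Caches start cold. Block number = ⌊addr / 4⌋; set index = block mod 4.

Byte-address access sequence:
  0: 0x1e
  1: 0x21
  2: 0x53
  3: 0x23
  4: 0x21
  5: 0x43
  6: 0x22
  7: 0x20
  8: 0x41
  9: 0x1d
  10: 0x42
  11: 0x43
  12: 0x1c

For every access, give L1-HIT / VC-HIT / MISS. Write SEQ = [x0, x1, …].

SEQ = [MISS, MISS, MISS, VC-HIT, L1-HIT, MISS, VC-HIT, L1-HIT, VC-HIT, L1-HIT, L1-HIT, L1-HIT, L1-HIT]

  [0] addr=0x1e blk=7 s=3: MISS | VC []
  [1] addr=0x21 blk=8 s=0: MISS | VC []
  [2] addr=0x53 blk=20 s=0: MISS | VC [8]
  [3] addr=0x23 blk=8 s=0: VC-HIT | VC [20]
  [4] addr=0x21 blk=8 s=0: L1-HIT | VC [20]
  [5] addr=0x43 blk=16 s=0: MISS | VC [20, 8]
  [6] addr=0x22 blk=8 s=0: VC-HIT | VC [20, 16]
  [7] addr=0x20 blk=8 s=0: L1-HIT | VC [20, 16]
  [8] addr=0x41 blk=16 s=0: VC-HIT | VC [20, 8]
  [9] addr=0x1d blk=7 s=3: L1-HIT | VC [20, 8]
  [10] addr=0x42 blk=16 s=0: L1-HIT | VC [20, 8]
  [11] addr=0x43 blk=16 s=0: L1-HIT | VC [20, 8]
  [12] addr=0x1c blk=7 s=3: L1-HIT | VC [20, 8]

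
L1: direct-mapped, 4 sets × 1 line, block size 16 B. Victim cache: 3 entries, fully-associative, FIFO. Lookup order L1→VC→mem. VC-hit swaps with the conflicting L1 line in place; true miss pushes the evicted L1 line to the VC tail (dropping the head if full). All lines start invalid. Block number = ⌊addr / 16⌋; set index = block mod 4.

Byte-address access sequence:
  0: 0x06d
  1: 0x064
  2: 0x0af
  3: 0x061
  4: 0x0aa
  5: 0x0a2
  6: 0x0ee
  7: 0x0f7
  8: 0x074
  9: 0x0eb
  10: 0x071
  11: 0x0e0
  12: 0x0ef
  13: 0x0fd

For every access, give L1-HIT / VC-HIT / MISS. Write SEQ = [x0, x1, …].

SEQ = [MISS, L1-HIT, MISS, VC-HIT, VC-HIT, L1-HIT, MISS, MISS, MISS, L1-HIT, L1-HIT, L1-HIT, L1-HIT, VC-HIT]

  [0] addr=0x6d blk=6 s=2: MISS | VC []
  [1] addr=0x64 blk=6 s=2: L1-HIT | VC []
  [2] addr=0xaf blk=10 s=2: MISS | VC [6]
  [3] addr=0x61 blk=6 s=2: VC-HIT | VC [10]
  [4] addr=0xaa blk=10 s=2: VC-HIT | VC [6]
  [5] addr=0xa2 blk=10 s=2: L1-HIT | VC [6]
  [6] addr=0xee blk=14 s=2: MISS | VC [6, 10]
  [7] addr=0xf7 blk=15 s=3: MISS | VC [6, 10]
  [8] addr=0x74 blk=7 s=3: MISS | VC [6, 10, 15]
  [9] addr=0xeb blk=14 s=2: L1-HIT | VC [6, 10, 15]
  [10] addr=0x71 blk=7 s=3: L1-HIT | VC [6, 10, 15]
  [11] addr=0xe0 blk=14 s=2: L1-HIT | VC [6, 10, 15]
  [12] addr=0xef blk=14 s=2: L1-HIT | VC [6, 10, 15]
  [13] addr=0xfd blk=15 s=3: VC-HIT | VC [6, 10, 7]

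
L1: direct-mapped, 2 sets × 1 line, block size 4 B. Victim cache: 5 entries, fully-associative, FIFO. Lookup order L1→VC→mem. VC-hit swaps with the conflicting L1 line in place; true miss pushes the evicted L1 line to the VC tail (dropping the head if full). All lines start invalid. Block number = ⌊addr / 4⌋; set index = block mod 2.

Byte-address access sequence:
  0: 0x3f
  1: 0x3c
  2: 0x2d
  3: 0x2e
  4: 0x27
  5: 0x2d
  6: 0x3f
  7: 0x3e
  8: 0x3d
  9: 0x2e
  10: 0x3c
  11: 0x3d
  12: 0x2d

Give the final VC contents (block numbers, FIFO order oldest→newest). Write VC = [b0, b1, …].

VC = [15, 9]

  [0] addr=0x3f blk=15 s=1: MISS | VC []
  [1] addr=0x3c blk=15 s=1: L1-HIT | VC []
  [2] addr=0x2d blk=11 s=1: MISS | VC [15]
  [3] addr=0x2e blk=11 s=1: L1-HIT | VC [15]
  [4] addr=0x27 blk=9 s=1: MISS | VC [15, 11]
  [5] addr=0x2d blk=11 s=1: VC-HIT | VC [15, 9]
  [6] addr=0x3f blk=15 s=1: VC-HIT | VC [11, 9]
  [7] addr=0x3e blk=15 s=1: L1-HIT | VC [11, 9]
  [8] addr=0x3d blk=15 s=1: L1-HIT | VC [11, 9]
  [9] addr=0x2e blk=11 s=1: VC-HIT | VC [15, 9]
  [10] addr=0x3c blk=15 s=1: VC-HIT | VC [11, 9]
  [11] addr=0x3d blk=15 s=1: L1-HIT | VC [11, 9]
  [12] addr=0x2d blk=11 s=1: VC-HIT | VC [15, 9]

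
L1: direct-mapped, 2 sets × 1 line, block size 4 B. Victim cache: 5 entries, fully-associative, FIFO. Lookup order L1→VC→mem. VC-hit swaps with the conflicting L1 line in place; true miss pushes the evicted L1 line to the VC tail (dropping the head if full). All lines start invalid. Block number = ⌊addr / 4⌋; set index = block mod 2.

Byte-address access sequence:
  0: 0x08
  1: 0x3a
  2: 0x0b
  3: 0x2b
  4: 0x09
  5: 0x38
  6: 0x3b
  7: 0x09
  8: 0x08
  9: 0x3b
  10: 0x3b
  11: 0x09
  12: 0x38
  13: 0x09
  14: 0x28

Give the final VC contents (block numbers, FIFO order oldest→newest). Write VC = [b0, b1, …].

0: 0x8 (blk 2, set 0) → MISS  vc=[]
1: 0x3a (blk 14, set 0) → MISS  vc=[2]
2: 0xb (blk 2, set 0) → VC-HIT  vc=[14]
3: 0x2b (blk 10, set 0) → MISS  vc=[14, 2]
4: 0x9 (blk 2, set 0) → VC-HIT  vc=[14, 10]
5: 0x38 (blk 14, set 0) → VC-HIT  vc=[2, 10]
6: 0x3b (blk 14, set 0) → L1-HIT  vc=[2, 10]
7: 0x9 (blk 2, set 0) → VC-HIT  vc=[14, 10]
8: 0x8 (blk 2, set 0) → L1-HIT  vc=[14, 10]
9: 0x3b (blk 14, set 0) → VC-HIT  vc=[2, 10]
10: 0x3b (blk 14, set 0) → L1-HIT  vc=[2, 10]
11: 0x9 (blk 2, set 0) → VC-HIT  vc=[14, 10]
12: 0x38 (blk 14, set 0) → VC-HIT  vc=[2, 10]
13: 0x9 (blk 2, set 0) → VC-HIT  vc=[14, 10]
14: 0x28 (blk 10, set 0) → VC-HIT  vc=[14, 2]

VC = [14, 2]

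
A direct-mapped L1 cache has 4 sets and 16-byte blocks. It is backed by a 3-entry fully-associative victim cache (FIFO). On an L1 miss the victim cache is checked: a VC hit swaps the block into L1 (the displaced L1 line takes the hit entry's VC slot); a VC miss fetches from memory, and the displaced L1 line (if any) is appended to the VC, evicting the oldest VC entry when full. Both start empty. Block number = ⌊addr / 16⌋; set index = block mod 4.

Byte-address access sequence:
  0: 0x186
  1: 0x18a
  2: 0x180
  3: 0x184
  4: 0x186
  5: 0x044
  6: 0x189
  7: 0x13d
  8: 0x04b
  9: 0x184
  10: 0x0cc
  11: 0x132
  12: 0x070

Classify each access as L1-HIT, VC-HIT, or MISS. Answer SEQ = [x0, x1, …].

  [0] addr=0x186 blk=24 s=0: MISS | VC []
  [1] addr=0x18a blk=24 s=0: L1-HIT | VC []
  [2] addr=0x180 blk=24 s=0: L1-HIT | VC []
  [3] addr=0x184 blk=24 s=0: L1-HIT | VC []
  [4] addr=0x186 blk=24 s=0: L1-HIT | VC []
  [5] addr=0x44 blk=4 s=0: MISS | VC [24]
  [6] addr=0x189 blk=24 s=0: VC-HIT | VC [4]
  [7] addr=0x13d blk=19 s=3: MISS | VC [4]
  [8] addr=0x4b blk=4 s=0: VC-HIT | VC [24]
  [9] addr=0x184 blk=24 s=0: VC-HIT | VC [4]
  [10] addr=0xcc blk=12 s=0: MISS | VC [4, 24]
  [11] addr=0x132 blk=19 s=3: L1-HIT | VC [4, 24]
  [12] addr=0x70 blk=7 s=3: MISS | VC [4, 24, 19]

SEQ = [MISS, L1-HIT, L1-HIT, L1-HIT, L1-HIT, MISS, VC-HIT, MISS, VC-HIT, VC-HIT, MISS, L1-HIT, MISS]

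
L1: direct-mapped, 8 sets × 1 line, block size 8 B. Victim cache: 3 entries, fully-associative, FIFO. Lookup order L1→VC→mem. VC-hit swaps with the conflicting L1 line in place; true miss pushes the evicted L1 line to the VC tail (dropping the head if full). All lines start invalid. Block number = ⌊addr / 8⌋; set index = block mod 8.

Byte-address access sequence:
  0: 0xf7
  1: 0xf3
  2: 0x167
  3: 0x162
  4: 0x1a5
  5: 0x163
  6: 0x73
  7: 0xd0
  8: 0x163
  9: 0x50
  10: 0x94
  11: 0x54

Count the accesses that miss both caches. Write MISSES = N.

MISSES = 7

  [0] addr=0xf7 blk=30 s=6: MISS | VC []
  [1] addr=0xf3 blk=30 s=6: L1-HIT | VC []
  [2] addr=0x167 blk=44 s=4: MISS | VC []
  [3] addr=0x162 blk=44 s=4: L1-HIT | VC []
  [4] addr=0x1a5 blk=52 s=4: MISS | VC [44]
  [5] addr=0x163 blk=44 s=4: VC-HIT | VC [52]
  [6] addr=0x73 blk=14 s=6: MISS | VC [52, 30]
  [7] addr=0xd0 blk=26 s=2: MISS | VC [52, 30]
  [8] addr=0x163 blk=44 s=4: L1-HIT | VC [52, 30]
  [9] addr=0x50 blk=10 s=2: MISS | VC [52, 30, 26]
  [10] addr=0x94 blk=18 s=2: MISS | VC [30, 26, 10]
  [11] addr=0x54 blk=10 s=2: VC-HIT | VC [30, 26, 18]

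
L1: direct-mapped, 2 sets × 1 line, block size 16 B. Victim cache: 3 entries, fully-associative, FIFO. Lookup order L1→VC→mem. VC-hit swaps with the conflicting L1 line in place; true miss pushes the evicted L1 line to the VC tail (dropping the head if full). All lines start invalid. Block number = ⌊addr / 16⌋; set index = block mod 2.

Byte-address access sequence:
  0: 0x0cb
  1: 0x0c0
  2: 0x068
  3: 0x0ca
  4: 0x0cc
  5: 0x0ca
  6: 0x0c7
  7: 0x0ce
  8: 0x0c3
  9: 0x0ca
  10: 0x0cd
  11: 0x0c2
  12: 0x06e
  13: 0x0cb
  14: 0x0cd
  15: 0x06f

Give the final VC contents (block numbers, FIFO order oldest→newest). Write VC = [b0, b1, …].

  [0] addr=0xcb blk=12 s=0: MISS | VC []
  [1] addr=0xc0 blk=12 s=0: L1-HIT | VC []
  [2] addr=0x68 blk=6 s=0: MISS | VC [12]
  [3] addr=0xca blk=12 s=0: VC-HIT | VC [6]
  [4] addr=0xcc blk=12 s=0: L1-HIT | VC [6]
  [5] addr=0xca blk=12 s=0: L1-HIT | VC [6]
  [6] addr=0xc7 blk=12 s=0: L1-HIT | VC [6]
  [7] addr=0xce blk=12 s=0: L1-HIT | VC [6]
  [8] addr=0xc3 blk=12 s=0: L1-HIT | VC [6]
  [9] addr=0xca blk=12 s=0: L1-HIT | VC [6]
  [10] addr=0xcd blk=12 s=0: L1-HIT | VC [6]
  [11] addr=0xc2 blk=12 s=0: L1-HIT | VC [6]
  [12] addr=0x6e blk=6 s=0: VC-HIT | VC [12]
  [13] addr=0xcb blk=12 s=0: VC-HIT | VC [6]
  [14] addr=0xcd blk=12 s=0: L1-HIT | VC [6]
  [15] addr=0x6f blk=6 s=0: VC-HIT | VC [12]

VC = [12]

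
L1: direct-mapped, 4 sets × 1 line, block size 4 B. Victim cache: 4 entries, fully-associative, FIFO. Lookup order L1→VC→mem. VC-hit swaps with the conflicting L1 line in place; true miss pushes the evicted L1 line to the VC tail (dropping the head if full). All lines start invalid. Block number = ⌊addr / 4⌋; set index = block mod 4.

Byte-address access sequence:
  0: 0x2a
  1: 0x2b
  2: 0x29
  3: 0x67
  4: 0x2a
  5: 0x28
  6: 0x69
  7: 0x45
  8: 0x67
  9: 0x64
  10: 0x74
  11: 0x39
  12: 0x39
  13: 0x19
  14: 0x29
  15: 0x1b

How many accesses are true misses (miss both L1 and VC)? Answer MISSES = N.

MISSES = 8

  [0] addr=0x2a blk=10 s=2: MISS | VC []
  [1] addr=0x2b blk=10 s=2: L1-HIT | VC []
  [2] addr=0x29 blk=10 s=2: L1-HIT | VC []
  [3] addr=0x67 blk=25 s=1: MISS | VC []
  [4] addr=0x2a blk=10 s=2: L1-HIT | VC []
  [5] addr=0x28 blk=10 s=2: L1-HIT | VC []
  [6] addr=0x69 blk=26 s=2: MISS | VC [10]
  [7] addr=0x45 blk=17 s=1: MISS | VC [10, 25]
  [8] addr=0x67 blk=25 s=1: VC-HIT | VC [10, 17]
  [9] addr=0x64 blk=25 s=1: L1-HIT | VC [10, 17]
  [10] addr=0x74 blk=29 s=1: MISS | VC [10, 17, 25]
  [11] addr=0x39 blk=14 s=2: MISS | VC [10, 17, 25, 26]
  [12] addr=0x39 blk=14 s=2: L1-HIT | VC [10, 17, 25, 26]
  [13] addr=0x19 blk=6 s=2: MISS | VC [17, 25, 26, 14]
  [14] addr=0x29 blk=10 s=2: MISS | VC [25, 26, 14, 6]
  [15] addr=0x1b blk=6 s=2: VC-HIT | VC [25, 26, 14, 10]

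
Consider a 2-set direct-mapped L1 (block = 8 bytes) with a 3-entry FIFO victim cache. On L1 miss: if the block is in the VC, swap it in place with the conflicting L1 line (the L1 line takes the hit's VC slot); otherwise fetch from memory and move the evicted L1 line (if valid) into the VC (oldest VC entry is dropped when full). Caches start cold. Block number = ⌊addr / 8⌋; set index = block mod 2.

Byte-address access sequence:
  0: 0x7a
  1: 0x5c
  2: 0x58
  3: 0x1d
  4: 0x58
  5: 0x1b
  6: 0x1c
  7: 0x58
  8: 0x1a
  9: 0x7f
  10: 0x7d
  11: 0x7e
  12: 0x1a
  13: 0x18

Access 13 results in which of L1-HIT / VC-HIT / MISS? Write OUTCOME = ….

OUTCOME = L1-HIT

  [0] addr=0x7a blk=15 s=1: MISS | VC []
  [1] addr=0x5c blk=11 s=1: MISS | VC [15]
  [2] addr=0x58 blk=11 s=1: L1-HIT | VC [15]
  [3] addr=0x1d blk=3 s=1: MISS | VC [15, 11]
  [4] addr=0x58 blk=11 s=1: VC-HIT | VC [15, 3]
  [5] addr=0x1b blk=3 s=1: VC-HIT | VC [15, 11]
  [6] addr=0x1c blk=3 s=1: L1-HIT | VC [15, 11]
  [7] addr=0x58 blk=11 s=1: VC-HIT | VC [15, 3]
  [8] addr=0x1a blk=3 s=1: VC-HIT | VC [15, 11]
  [9] addr=0x7f blk=15 s=1: VC-HIT | VC [3, 11]
  [10] addr=0x7d blk=15 s=1: L1-HIT | VC [3, 11]
  [11] addr=0x7e blk=15 s=1: L1-HIT | VC [3, 11]
  [12] addr=0x1a blk=3 s=1: VC-HIT | VC [15, 11]
  [13] addr=0x18 blk=3 s=1: L1-HIT | VC [15, 11]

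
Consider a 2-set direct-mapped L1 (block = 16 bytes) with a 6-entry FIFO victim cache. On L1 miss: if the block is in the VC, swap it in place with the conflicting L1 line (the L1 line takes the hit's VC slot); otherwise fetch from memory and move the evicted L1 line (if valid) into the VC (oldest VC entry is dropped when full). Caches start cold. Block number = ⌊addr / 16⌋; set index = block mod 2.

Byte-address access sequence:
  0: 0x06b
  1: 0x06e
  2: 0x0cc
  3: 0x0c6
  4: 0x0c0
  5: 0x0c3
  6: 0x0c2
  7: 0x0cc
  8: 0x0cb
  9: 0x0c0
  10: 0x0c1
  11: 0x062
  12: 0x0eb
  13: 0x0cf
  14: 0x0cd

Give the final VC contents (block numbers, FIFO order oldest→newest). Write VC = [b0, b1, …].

0: 0x6b (blk 6, set 0) → MISS  vc=[]
1: 0x6e (blk 6, set 0) → L1-HIT  vc=[]
2: 0xcc (blk 12, set 0) → MISS  vc=[6]
3: 0xc6 (blk 12, set 0) → L1-HIT  vc=[6]
4: 0xc0 (blk 12, set 0) → L1-HIT  vc=[6]
5: 0xc3 (blk 12, set 0) → L1-HIT  vc=[6]
6: 0xc2 (blk 12, set 0) → L1-HIT  vc=[6]
7: 0xcc (blk 12, set 0) → L1-HIT  vc=[6]
8: 0xcb (blk 12, set 0) → L1-HIT  vc=[6]
9: 0xc0 (blk 12, set 0) → L1-HIT  vc=[6]
10: 0xc1 (blk 12, set 0) → L1-HIT  vc=[6]
11: 0x62 (blk 6, set 0) → VC-HIT  vc=[12]
12: 0xeb (blk 14, set 0) → MISS  vc=[12, 6]
13: 0xcf (blk 12, set 0) → VC-HIT  vc=[14, 6]
14: 0xcd (blk 12, set 0) → L1-HIT  vc=[14, 6]

VC = [14, 6]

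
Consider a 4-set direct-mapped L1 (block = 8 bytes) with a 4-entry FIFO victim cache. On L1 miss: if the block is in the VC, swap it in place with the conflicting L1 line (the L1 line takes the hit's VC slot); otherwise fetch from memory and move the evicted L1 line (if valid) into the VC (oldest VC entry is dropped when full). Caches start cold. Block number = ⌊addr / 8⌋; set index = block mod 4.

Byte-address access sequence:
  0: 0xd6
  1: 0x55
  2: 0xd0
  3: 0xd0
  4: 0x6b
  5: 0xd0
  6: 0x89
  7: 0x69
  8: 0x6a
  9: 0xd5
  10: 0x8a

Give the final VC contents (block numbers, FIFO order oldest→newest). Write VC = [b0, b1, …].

VC = [10, 13]

  [0] addr=0xd6 blk=26 s=2: MISS | VC []
  [1] addr=0x55 blk=10 s=2: MISS | VC [26]
  [2] addr=0xd0 blk=26 s=2: VC-HIT | VC [10]
  [3] addr=0xd0 blk=26 s=2: L1-HIT | VC [10]
  [4] addr=0x6b blk=13 s=1: MISS | VC [10]
  [5] addr=0xd0 blk=26 s=2: L1-HIT | VC [10]
  [6] addr=0x89 blk=17 s=1: MISS | VC [10, 13]
  [7] addr=0x69 blk=13 s=1: VC-HIT | VC [10, 17]
  [8] addr=0x6a blk=13 s=1: L1-HIT | VC [10, 17]
  [9] addr=0xd5 blk=26 s=2: L1-HIT | VC [10, 17]
  [10] addr=0x8a blk=17 s=1: VC-HIT | VC [10, 13]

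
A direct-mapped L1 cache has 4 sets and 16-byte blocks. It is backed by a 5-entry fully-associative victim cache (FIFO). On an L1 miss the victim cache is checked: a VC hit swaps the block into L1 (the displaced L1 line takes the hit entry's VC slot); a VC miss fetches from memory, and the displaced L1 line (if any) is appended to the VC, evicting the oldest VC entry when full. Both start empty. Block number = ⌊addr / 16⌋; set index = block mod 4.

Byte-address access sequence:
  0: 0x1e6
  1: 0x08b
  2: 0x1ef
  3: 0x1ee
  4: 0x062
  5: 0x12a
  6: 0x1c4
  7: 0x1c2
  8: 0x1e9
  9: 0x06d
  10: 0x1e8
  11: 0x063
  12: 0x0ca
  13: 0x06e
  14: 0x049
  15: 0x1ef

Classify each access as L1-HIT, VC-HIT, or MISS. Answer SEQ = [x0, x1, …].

  [0] addr=0x1e6 blk=30 s=2: MISS | VC []
  [1] addr=0x8b blk=8 s=0: MISS | VC []
  [2] addr=0x1ef blk=30 s=2: L1-HIT | VC []
  [3] addr=0x1ee blk=30 s=2: L1-HIT | VC []
  [4] addr=0x62 blk=6 s=2: MISS | VC [30]
  [5] addr=0x12a blk=18 s=2: MISS | VC [30, 6]
  [6] addr=0x1c4 blk=28 s=0: MISS | VC [30, 6, 8]
  [7] addr=0x1c2 blk=28 s=0: L1-HIT | VC [30, 6, 8]
  [8] addr=0x1e9 blk=30 s=2: VC-HIT | VC [18, 6, 8]
  [9] addr=0x6d blk=6 s=2: VC-HIT | VC [18, 30, 8]
  [10] addr=0x1e8 blk=30 s=2: VC-HIT | VC [18, 6, 8]
  [11] addr=0x63 blk=6 s=2: VC-HIT | VC [18, 30, 8]
  [12] addr=0xca blk=12 s=0: MISS | VC [18, 30, 8, 28]
  [13] addr=0x6e blk=6 s=2: L1-HIT | VC [18, 30, 8, 28]
  [14] addr=0x49 blk=4 s=0: MISS | VC [18, 30, 8, 28, 12]
  [15] addr=0x1ef blk=30 s=2: VC-HIT | VC [18, 6, 8, 28, 12]

SEQ = [MISS, MISS, L1-HIT, L1-HIT, MISS, MISS, MISS, L1-HIT, VC-HIT, VC-HIT, VC-HIT, VC-HIT, MISS, L1-HIT, MISS, VC-HIT]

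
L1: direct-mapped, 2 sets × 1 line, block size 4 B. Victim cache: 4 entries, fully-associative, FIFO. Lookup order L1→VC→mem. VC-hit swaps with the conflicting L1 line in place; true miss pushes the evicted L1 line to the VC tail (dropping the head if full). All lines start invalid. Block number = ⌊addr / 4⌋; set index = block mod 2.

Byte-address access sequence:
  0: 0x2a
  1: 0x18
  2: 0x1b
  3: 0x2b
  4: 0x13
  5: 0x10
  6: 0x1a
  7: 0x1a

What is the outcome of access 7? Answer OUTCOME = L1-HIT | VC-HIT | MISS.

  [0] addr=0x2a blk=10 s=0: MISS | VC []
  [1] addr=0x18 blk=6 s=0: MISS | VC [10]
  [2] addr=0x1b blk=6 s=0: L1-HIT | VC [10]
  [3] addr=0x2b blk=10 s=0: VC-HIT | VC [6]
  [4] addr=0x13 blk=4 s=0: MISS | VC [6, 10]
  [5] addr=0x10 blk=4 s=0: L1-HIT | VC [6, 10]
  [6] addr=0x1a blk=6 s=0: VC-HIT | VC [4, 10]
  [7] addr=0x1a blk=6 s=0: L1-HIT | VC [4, 10]

OUTCOME = L1-HIT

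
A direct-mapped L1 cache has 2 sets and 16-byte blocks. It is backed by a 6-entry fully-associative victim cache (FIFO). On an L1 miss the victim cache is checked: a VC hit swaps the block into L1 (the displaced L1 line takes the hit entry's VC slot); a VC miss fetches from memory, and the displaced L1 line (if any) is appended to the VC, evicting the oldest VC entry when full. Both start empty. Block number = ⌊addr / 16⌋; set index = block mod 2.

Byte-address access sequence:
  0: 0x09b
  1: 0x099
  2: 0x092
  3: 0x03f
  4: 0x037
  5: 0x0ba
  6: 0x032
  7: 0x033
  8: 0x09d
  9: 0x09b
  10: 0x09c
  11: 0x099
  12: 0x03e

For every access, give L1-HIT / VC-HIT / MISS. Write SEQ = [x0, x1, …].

SEQ = [MISS, L1-HIT, L1-HIT, MISS, L1-HIT, MISS, VC-HIT, L1-HIT, VC-HIT, L1-HIT, L1-HIT, L1-HIT, VC-HIT]

#0 0x9b→b9/s1 MISS; vc=[]
#1 0x99→b9/s1 L1-HIT; vc=[]
#2 0x92→b9/s1 L1-HIT; vc=[]
#3 0x3f→b3/s1 MISS; vc=[9]
#4 0x37→b3/s1 L1-HIT; vc=[9]
#5 0xba→b11/s1 MISS; vc=[9,3]
#6 0x32→b3/s1 VC-HIT; vc=[9,11]
#7 0x33→b3/s1 L1-HIT; vc=[9,11]
#8 0x9d→b9/s1 VC-HIT; vc=[3,11]
#9 0x9b→b9/s1 L1-HIT; vc=[3,11]
#10 0x9c→b9/s1 L1-HIT; vc=[3,11]
#11 0x99→b9/s1 L1-HIT; vc=[3,11]
#12 0x3e→b3/s1 VC-HIT; vc=[9,11]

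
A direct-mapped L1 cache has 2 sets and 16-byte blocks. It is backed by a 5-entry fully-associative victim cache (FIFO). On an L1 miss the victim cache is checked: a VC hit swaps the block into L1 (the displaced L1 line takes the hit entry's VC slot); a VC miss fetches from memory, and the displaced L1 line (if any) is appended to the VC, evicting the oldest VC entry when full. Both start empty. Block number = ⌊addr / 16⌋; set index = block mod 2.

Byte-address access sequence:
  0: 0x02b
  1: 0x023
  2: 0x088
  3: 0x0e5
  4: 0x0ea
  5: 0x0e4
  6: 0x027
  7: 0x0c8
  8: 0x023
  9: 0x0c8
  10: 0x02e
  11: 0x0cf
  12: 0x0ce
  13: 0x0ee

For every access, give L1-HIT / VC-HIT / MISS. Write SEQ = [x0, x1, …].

SEQ = [MISS, L1-HIT, MISS, MISS, L1-HIT, L1-HIT, VC-HIT, MISS, VC-HIT, VC-HIT, VC-HIT, VC-HIT, L1-HIT, VC-HIT]

  [0] addr=0x2b blk=2 s=0: MISS | VC []
  [1] addr=0x23 blk=2 s=0: L1-HIT | VC []
  [2] addr=0x88 blk=8 s=0: MISS | VC [2]
  [3] addr=0xe5 blk=14 s=0: MISS | VC [2, 8]
  [4] addr=0xea blk=14 s=0: L1-HIT | VC [2, 8]
  [5] addr=0xe4 blk=14 s=0: L1-HIT | VC [2, 8]
  [6] addr=0x27 blk=2 s=0: VC-HIT | VC [14, 8]
  [7] addr=0xc8 blk=12 s=0: MISS | VC [14, 8, 2]
  [8] addr=0x23 blk=2 s=0: VC-HIT | VC [14, 8, 12]
  [9] addr=0xc8 blk=12 s=0: VC-HIT | VC [14, 8, 2]
  [10] addr=0x2e blk=2 s=0: VC-HIT | VC [14, 8, 12]
  [11] addr=0xcf blk=12 s=0: VC-HIT | VC [14, 8, 2]
  [12] addr=0xce blk=12 s=0: L1-HIT | VC [14, 8, 2]
  [13] addr=0xee blk=14 s=0: VC-HIT | VC [12, 8, 2]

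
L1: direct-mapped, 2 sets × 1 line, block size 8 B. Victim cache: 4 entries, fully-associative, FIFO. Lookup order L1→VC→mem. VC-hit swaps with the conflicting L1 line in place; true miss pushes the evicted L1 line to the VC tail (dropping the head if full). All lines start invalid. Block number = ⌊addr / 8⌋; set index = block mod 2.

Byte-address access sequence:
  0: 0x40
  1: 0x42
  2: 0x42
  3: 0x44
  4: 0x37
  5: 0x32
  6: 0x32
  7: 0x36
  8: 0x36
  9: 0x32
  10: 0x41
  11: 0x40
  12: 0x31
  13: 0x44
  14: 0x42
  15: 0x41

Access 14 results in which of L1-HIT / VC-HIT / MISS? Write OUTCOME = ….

OUTCOME = L1-HIT

#0 0x40→b8/s0 MISS; vc=[]
#1 0x42→b8/s0 L1-HIT; vc=[]
#2 0x42→b8/s0 L1-HIT; vc=[]
#3 0x44→b8/s0 L1-HIT; vc=[]
#4 0x37→b6/s0 MISS; vc=[8]
#5 0x32→b6/s0 L1-HIT; vc=[8]
#6 0x32→b6/s0 L1-HIT; vc=[8]
#7 0x36→b6/s0 L1-HIT; vc=[8]
#8 0x36→b6/s0 L1-HIT; vc=[8]
#9 0x32→b6/s0 L1-HIT; vc=[8]
#10 0x41→b8/s0 VC-HIT; vc=[6]
#11 0x40→b8/s0 L1-HIT; vc=[6]
#12 0x31→b6/s0 VC-HIT; vc=[8]
#13 0x44→b8/s0 VC-HIT; vc=[6]
#14 0x42→b8/s0 L1-HIT; vc=[6]
#15 0x41→b8/s0 L1-HIT; vc=[6]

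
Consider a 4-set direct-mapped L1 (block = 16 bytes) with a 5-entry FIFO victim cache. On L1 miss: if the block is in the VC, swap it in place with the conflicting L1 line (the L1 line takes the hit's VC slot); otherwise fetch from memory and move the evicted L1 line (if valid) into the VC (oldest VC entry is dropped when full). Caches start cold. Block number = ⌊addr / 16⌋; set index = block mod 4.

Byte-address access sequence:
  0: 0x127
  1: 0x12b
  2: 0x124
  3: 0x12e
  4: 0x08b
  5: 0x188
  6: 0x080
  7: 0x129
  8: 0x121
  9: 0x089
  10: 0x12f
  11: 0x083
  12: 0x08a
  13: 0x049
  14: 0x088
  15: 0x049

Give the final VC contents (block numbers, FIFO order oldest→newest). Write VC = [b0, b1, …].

VC = [24, 8]

  [0] addr=0x127 blk=18 s=2: MISS | VC []
  [1] addr=0x12b blk=18 s=2: L1-HIT | VC []
  [2] addr=0x124 blk=18 s=2: L1-HIT | VC []
  [3] addr=0x12e blk=18 s=2: L1-HIT | VC []
  [4] addr=0x8b blk=8 s=0: MISS | VC []
  [5] addr=0x188 blk=24 s=0: MISS | VC [8]
  [6] addr=0x80 blk=8 s=0: VC-HIT | VC [24]
  [7] addr=0x129 blk=18 s=2: L1-HIT | VC [24]
  [8] addr=0x121 blk=18 s=2: L1-HIT | VC [24]
  [9] addr=0x89 blk=8 s=0: L1-HIT | VC [24]
  [10] addr=0x12f blk=18 s=2: L1-HIT | VC [24]
  [11] addr=0x83 blk=8 s=0: L1-HIT | VC [24]
  [12] addr=0x8a blk=8 s=0: L1-HIT | VC [24]
  [13] addr=0x49 blk=4 s=0: MISS | VC [24, 8]
  [14] addr=0x88 blk=8 s=0: VC-HIT | VC [24, 4]
  [15] addr=0x49 blk=4 s=0: VC-HIT | VC [24, 8]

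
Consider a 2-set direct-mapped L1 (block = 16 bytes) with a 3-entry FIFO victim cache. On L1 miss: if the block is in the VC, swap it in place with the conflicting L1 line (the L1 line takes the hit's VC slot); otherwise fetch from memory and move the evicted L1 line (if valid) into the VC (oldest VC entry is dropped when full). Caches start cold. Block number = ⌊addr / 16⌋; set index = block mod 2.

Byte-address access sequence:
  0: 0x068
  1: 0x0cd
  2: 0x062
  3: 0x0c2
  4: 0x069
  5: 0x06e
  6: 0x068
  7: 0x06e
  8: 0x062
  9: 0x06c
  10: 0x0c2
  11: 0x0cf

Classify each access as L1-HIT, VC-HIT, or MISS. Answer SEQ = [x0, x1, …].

SEQ = [MISS, MISS, VC-HIT, VC-HIT, VC-HIT, L1-HIT, L1-HIT, L1-HIT, L1-HIT, L1-HIT, VC-HIT, L1-HIT]

  [0] addr=0x68 blk=6 s=0: MISS | VC []
  [1] addr=0xcd blk=12 s=0: MISS | VC [6]
  [2] addr=0x62 blk=6 s=0: VC-HIT | VC [12]
  [3] addr=0xc2 blk=12 s=0: VC-HIT | VC [6]
  [4] addr=0x69 blk=6 s=0: VC-HIT | VC [12]
  [5] addr=0x6e blk=6 s=0: L1-HIT | VC [12]
  [6] addr=0x68 blk=6 s=0: L1-HIT | VC [12]
  [7] addr=0x6e blk=6 s=0: L1-HIT | VC [12]
  [8] addr=0x62 blk=6 s=0: L1-HIT | VC [12]
  [9] addr=0x6c blk=6 s=0: L1-HIT | VC [12]
  [10] addr=0xc2 blk=12 s=0: VC-HIT | VC [6]
  [11] addr=0xcf blk=12 s=0: L1-HIT | VC [6]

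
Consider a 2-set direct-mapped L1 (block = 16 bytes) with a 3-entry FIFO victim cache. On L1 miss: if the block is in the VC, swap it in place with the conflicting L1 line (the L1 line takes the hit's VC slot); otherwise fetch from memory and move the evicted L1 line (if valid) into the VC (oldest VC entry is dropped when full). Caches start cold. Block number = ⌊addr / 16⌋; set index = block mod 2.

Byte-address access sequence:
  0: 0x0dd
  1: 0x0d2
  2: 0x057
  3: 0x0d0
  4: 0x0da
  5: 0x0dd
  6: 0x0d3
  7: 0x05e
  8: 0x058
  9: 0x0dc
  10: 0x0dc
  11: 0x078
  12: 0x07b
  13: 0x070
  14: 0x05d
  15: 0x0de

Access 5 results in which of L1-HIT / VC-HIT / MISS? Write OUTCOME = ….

OUTCOME = L1-HIT

#0 0xdd→b13/s1 MISS; vc=[]
#1 0xd2→b13/s1 L1-HIT; vc=[]
#2 0x57→b5/s1 MISS; vc=[13]
#3 0xd0→b13/s1 VC-HIT; vc=[5]
#4 0xda→b13/s1 L1-HIT; vc=[5]
#5 0xdd→b13/s1 L1-HIT; vc=[5]
#6 0xd3→b13/s1 L1-HIT; vc=[5]
#7 0x5e→b5/s1 VC-HIT; vc=[13]
#8 0x58→b5/s1 L1-HIT; vc=[13]
#9 0xdc→b13/s1 VC-HIT; vc=[5]
#10 0xdc→b13/s1 L1-HIT; vc=[5]
#11 0x78→b7/s1 MISS; vc=[5,13]
#12 0x7b→b7/s1 L1-HIT; vc=[5,13]
#13 0x70→b7/s1 L1-HIT; vc=[5,13]
#14 0x5d→b5/s1 VC-HIT; vc=[7,13]
#15 0xde→b13/s1 VC-HIT; vc=[7,5]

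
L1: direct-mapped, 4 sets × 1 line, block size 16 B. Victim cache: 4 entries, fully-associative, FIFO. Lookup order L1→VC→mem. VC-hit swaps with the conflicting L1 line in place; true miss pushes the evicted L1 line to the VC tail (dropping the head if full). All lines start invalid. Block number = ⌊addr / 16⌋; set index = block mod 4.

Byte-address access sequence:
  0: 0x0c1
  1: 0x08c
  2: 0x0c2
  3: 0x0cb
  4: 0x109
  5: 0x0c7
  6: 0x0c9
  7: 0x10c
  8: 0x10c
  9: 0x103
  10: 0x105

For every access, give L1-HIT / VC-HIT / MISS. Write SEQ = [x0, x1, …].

#0 0xc1→b12/s0 MISS; vc=[]
#1 0x8c→b8/s0 MISS; vc=[12]
#2 0xc2→b12/s0 VC-HIT; vc=[8]
#3 0xcb→b12/s0 L1-HIT; vc=[8]
#4 0x109→b16/s0 MISS; vc=[8,12]
#5 0xc7→b12/s0 VC-HIT; vc=[8,16]
#6 0xc9→b12/s0 L1-HIT; vc=[8,16]
#7 0x10c→b16/s0 VC-HIT; vc=[8,12]
#8 0x10c→b16/s0 L1-HIT; vc=[8,12]
#9 0x103→b16/s0 L1-HIT; vc=[8,12]
#10 0x105→b16/s0 L1-HIT; vc=[8,12]

SEQ = [MISS, MISS, VC-HIT, L1-HIT, MISS, VC-HIT, L1-HIT, VC-HIT, L1-HIT, L1-HIT, L1-HIT]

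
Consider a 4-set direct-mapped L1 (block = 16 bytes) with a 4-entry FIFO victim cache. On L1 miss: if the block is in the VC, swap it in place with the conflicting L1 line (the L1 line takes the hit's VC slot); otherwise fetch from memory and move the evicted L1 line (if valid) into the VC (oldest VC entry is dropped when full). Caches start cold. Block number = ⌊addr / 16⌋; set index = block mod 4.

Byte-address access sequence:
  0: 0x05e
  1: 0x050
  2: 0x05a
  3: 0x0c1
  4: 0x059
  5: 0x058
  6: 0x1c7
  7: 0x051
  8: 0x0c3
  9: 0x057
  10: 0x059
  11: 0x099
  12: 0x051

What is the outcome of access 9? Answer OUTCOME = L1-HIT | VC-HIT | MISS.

OUTCOME = L1-HIT

0: 0x5e (blk 5, set 1) → MISS  vc=[]
1: 0x50 (blk 5, set 1) → L1-HIT  vc=[]
2: 0x5a (blk 5, set 1) → L1-HIT  vc=[]
3: 0xc1 (blk 12, set 0) → MISS  vc=[]
4: 0x59 (blk 5, set 1) → L1-HIT  vc=[]
5: 0x58 (blk 5, set 1) → L1-HIT  vc=[]
6: 0x1c7 (blk 28, set 0) → MISS  vc=[12]
7: 0x51 (blk 5, set 1) → L1-HIT  vc=[12]
8: 0xc3 (blk 12, set 0) → VC-HIT  vc=[28]
9: 0x57 (blk 5, set 1) → L1-HIT  vc=[28]
10: 0x59 (blk 5, set 1) → L1-HIT  vc=[28]
11: 0x99 (blk 9, set 1) → MISS  vc=[28, 5]
12: 0x51 (blk 5, set 1) → VC-HIT  vc=[28, 9]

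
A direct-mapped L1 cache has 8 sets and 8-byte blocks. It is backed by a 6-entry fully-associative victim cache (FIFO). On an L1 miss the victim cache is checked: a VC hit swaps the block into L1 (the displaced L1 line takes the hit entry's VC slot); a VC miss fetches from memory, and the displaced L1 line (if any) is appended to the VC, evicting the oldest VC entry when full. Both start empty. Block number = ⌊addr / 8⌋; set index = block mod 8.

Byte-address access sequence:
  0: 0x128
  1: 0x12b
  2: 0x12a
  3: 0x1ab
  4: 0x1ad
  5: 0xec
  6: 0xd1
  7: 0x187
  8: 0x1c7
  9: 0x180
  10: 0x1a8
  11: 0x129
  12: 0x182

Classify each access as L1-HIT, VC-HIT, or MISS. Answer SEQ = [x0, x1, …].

  [0] addr=0x128 blk=37 s=5: MISS | VC []
  [1] addr=0x12b blk=37 s=5: L1-HIT | VC []
  [2] addr=0x12a blk=37 s=5: L1-HIT | VC []
  [3] addr=0x1ab blk=53 s=5: MISS | VC [37]
  [4] addr=0x1ad blk=53 s=5: L1-HIT | VC [37]
  [5] addr=0xec blk=29 s=5: MISS | VC [37, 53]
  [6] addr=0xd1 blk=26 s=2: MISS | VC [37, 53]
  [7] addr=0x187 blk=48 s=0: MISS | VC [37, 53]
  [8] addr=0x1c7 blk=56 s=0: MISS | VC [37, 53, 48]
  [9] addr=0x180 blk=48 s=0: VC-HIT | VC [37, 53, 56]
  [10] addr=0x1a8 blk=53 s=5: VC-HIT | VC [37, 29, 56]
  [11] addr=0x129 blk=37 s=5: VC-HIT | VC [53, 29, 56]
  [12] addr=0x182 blk=48 s=0: L1-HIT | VC [53, 29, 56]

SEQ = [MISS, L1-HIT, L1-HIT, MISS, L1-HIT, MISS, MISS, MISS, MISS, VC-HIT, VC-HIT, VC-HIT, L1-HIT]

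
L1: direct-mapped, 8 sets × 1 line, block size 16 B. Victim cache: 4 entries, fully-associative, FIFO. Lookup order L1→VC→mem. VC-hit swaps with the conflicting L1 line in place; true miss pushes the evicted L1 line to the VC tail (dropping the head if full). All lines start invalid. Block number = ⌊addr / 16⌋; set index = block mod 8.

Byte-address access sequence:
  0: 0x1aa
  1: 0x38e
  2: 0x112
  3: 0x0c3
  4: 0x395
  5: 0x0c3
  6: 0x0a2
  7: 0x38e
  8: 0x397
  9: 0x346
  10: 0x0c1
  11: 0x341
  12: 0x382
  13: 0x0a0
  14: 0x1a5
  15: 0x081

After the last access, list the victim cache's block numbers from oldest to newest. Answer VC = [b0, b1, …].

  [0] addr=0x1aa blk=26 s=2: MISS | VC []
  [1] addr=0x38e blk=56 s=0: MISS | VC []
  [2] addr=0x112 blk=17 s=1: MISS | VC []
  [3] addr=0xc3 blk=12 s=4: MISS | VC []
  [4] addr=0x395 blk=57 s=1: MISS | VC [17]
  [5] addr=0xc3 blk=12 s=4: L1-HIT | VC [17]
  [6] addr=0xa2 blk=10 s=2: MISS | VC [17, 26]
  [7] addr=0x38e blk=56 s=0: L1-HIT | VC [17, 26]
  [8] addr=0x397 blk=57 s=1: L1-HIT | VC [17, 26]
  [9] addr=0x346 blk=52 s=4: MISS | VC [17, 26, 12]
  [10] addr=0xc1 blk=12 s=4: VC-HIT | VC [17, 26, 52]
  [11] addr=0x341 blk=52 s=4: VC-HIT | VC [17, 26, 12]
  [12] addr=0x382 blk=56 s=0: L1-HIT | VC [17, 26, 12]
  [13] addr=0xa0 blk=10 s=2: L1-HIT | VC [17, 26, 12]
  [14] addr=0x1a5 blk=26 s=2: VC-HIT | VC [17, 10, 12]
  [15] addr=0x81 blk=8 s=0: MISS | VC [17, 10, 12, 56]

VC = [17, 10, 12, 56]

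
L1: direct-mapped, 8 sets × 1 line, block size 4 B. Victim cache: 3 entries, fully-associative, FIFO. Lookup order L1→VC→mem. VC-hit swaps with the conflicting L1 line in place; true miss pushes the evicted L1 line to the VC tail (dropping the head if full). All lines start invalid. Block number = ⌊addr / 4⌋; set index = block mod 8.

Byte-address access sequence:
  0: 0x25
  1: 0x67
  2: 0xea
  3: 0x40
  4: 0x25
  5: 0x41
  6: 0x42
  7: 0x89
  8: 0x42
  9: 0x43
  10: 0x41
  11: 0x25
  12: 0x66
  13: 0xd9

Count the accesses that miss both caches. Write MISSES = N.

  [0] addr=0x25 blk=9 s=1: MISS | VC []
  [1] addr=0x67 blk=25 s=1: MISS | VC [9]
  [2] addr=0xea blk=58 s=2: MISS | VC [9]
  [3] addr=0x40 blk=16 s=0: MISS | VC [9]
  [4] addr=0x25 blk=9 s=1: VC-HIT | VC [25]
  [5] addr=0x41 blk=16 s=0: L1-HIT | VC [25]
  [6] addr=0x42 blk=16 s=0: L1-HIT | VC [25]
  [7] addr=0x89 blk=34 s=2: MISS | VC [25, 58]
  [8] addr=0x42 blk=16 s=0: L1-HIT | VC [25, 58]
  [9] addr=0x43 blk=16 s=0: L1-HIT | VC [25, 58]
  [10] addr=0x41 blk=16 s=0: L1-HIT | VC [25, 58]
  [11] addr=0x25 blk=9 s=1: L1-HIT | VC [25, 58]
  [12] addr=0x66 blk=25 s=1: VC-HIT | VC [9, 58]
  [13] addr=0xd9 blk=54 s=6: MISS | VC [9, 58]

MISSES = 6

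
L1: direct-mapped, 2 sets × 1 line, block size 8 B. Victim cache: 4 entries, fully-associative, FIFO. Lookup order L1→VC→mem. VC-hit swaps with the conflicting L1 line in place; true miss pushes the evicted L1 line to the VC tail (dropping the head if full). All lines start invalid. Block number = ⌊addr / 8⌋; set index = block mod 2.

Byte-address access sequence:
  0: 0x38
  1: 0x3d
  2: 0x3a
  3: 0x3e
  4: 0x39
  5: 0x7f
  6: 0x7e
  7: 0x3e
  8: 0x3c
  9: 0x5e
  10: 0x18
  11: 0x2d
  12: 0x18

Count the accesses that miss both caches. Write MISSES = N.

#0 0x38→b7/s1 MISS; vc=[]
#1 0x3d→b7/s1 L1-HIT; vc=[]
#2 0x3a→b7/s1 L1-HIT; vc=[]
#3 0x3e→b7/s1 L1-HIT; vc=[]
#4 0x39→b7/s1 L1-HIT; vc=[]
#5 0x7f→b15/s1 MISS; vc=[7]
#6 0x7e→b15/s1 L1-HIT; vc=[7]
#7 0x3e→b7/s1 VC-HIT; vc=[15]
#8 0x3c→b7/s1 L1-HIT; vc=[15]
#9 0x5e→b11/s1 MISS; vc=[15,7]
#10 0x18→b3/s1 MISS; vc=[15,7,11]
#11 0x2d→b5/s1 MISS; vc=[15,7,11,3]
#12 0x18→b3/s1 VC-HIT; vc=[15,7,11,5]

MISSES = 5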